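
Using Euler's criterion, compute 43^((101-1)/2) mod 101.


p = 101 is prime and the exponent is (p-1)/2 = 50, so by Euler's criterion 43^50 = (43/101) = +1 or -1 mod 101.
Compute by square-and-multiply:
  50 = 32 + 16 + 2 (binary 110010)
  Repeated squaring mod 101: 43^1 = 43, 43^2 = 31, 43^4 = 52, 43^8 = 78, 43^16 = 24, 43^32 = 71
  43^50 = 43^32 * 43^16 * 43^2 = 71 * 24 * 31 mod 101
    71 * 24 = 1704 = 88 mod 101
    88 * 31 = 2728 = 1 mod 101
  43^50 = 1 mod 101
Result 1: 43 is a quadratic residue mod 101.
43^50 mod 101 = 1

1


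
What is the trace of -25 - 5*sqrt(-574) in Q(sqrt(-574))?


Tr(a + b*sqrt(d)) = (a + b*sqrt(d)) + (a - b*sqrt(d)) = 2a
= 2 * (-25)
= -50

-50


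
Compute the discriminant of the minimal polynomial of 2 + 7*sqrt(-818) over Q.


The element 2 + 7*sqrt(-818) has minimal polynomial:
x^2 - 4*x + 40086
Discriminant = (-4)^2 - 4*(40086)
= 16 - 160344
= -160328

-160328


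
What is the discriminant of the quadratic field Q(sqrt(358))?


For K = Q(sqrt(d)) with d squarefree: disc(K) = d if d = 1 mod 4, and disc(K) = 4d if d = 2 or 3 mod 4.
Here d = 358, and d mod 4 = 2.
d = 2 mod 4, not 1 (O_K = Z[sqrt(d)]), so disc(K) = 4d = 4 * (358) = 1432

1432


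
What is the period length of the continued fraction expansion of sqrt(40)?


Run the CF algorithm for sqrt(40).
a_0 = floor(sqrt(40)) = 6; set m_0=0, q_0=1.
Recurrence: m' = q*a - m,  q' = (d - m'^2)/q,  a' = floor((a_0 + m')/q').
  step 1: m=6, q=4, a=3
  step 2: m=6, q=1, a=12
a_2 = 2*a_0 = 12, so the period closes here.
sqrt(40) = [6; 3, 12]
Period length = 2

2


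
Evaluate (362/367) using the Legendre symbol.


p = 367 is prime, so compute (362/367) with the reciprocity algorithm (Jacobi-symbol steps: pull out 2s via (2/n), flip via reciprocity, reduce):
  pull out 2: (2/367) = +1  (since 367 mod 8 = 7)
  reciprocity: (181/367) -> +(367/181)
  reduce: (5/181)
  reciprocity: (5/181) -> +(181/5)
  reduce: (1/5)
  (1/5) = 1
Product of signs = 1
(362/367) = 1

1


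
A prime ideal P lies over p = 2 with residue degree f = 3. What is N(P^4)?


N(P^a) = p^(a*f)
= 2^(4*3)
= 2^12
= 4096

4096


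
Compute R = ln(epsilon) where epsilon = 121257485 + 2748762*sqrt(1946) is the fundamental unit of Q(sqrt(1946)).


epsilon = 121257485 + 2748762*sqrt(1946)
= 2.4251e+08
R = ln(2.4251e+08)
= 19.3066

19.3066


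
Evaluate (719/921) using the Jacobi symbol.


Compute (719/921) via quadratic reciprocity:
  reciprocity: (719/921) -> +(921/719)
  reduce: (202/719)
  pull out 2: (2/719) = +1  (since 719 mod 8 = 7)
  reciprocity: (101/719) -> +(719/101)
  reduce: (12/101)
  pull out 2: (2/101) = -1  (since 101 mod 8 = 5)
  pull out 2: (2/101) = -1  (since 101 mod 8 = 5)
  reciprocity: (3/101) -> +(101/3)
  reduce: (2/3)
  pull out 2: (2/3) = -1  (since 3 mod 8 = 3)
  (1/3) = 1
Product of signs = -1

-1


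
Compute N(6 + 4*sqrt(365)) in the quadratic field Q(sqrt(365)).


N(a + b*sqrt(d)) = a^2 - d*b^2
= (6)^2 - (365)*(4)^2
= 36 - 5840
= -5804

-5804


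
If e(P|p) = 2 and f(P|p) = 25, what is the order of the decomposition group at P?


|D_P| = e * f
= 2 * 25
= 50

50


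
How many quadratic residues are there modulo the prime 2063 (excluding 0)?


For prime p, the number of non-zero quadratic residues is (p-1)/2.
= (2063-1)/2
= 1031

1031


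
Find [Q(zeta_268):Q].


The degree equals Euler's totient phi(268).
268 = 2^2 * 67
phi(268) = 132

132


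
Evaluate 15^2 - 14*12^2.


x^2 - d*y^2
= 15^2 - 14*12^2
= 225 - 2016
= -1791

-1791


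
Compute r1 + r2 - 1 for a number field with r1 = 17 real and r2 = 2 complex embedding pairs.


By Dirichlet's unit theorem:
rank = r1 + r2 - 1
= 17 + 2 - 1
= 18

18


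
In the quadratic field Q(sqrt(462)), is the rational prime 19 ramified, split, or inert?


K = Q(sqrt(462)). Since d mod 4 = 2, disc(K) = 1848.
Check p | disc: 1848 mod 19 = 5.
p does not divide disc. Compute Legendre symbol (d/p):
6^((19-1)/2) mod 19 = 1
(d/p) = 1, so p splits: (p) = P*P' with e=1, f=1, g=2.
Therefore p is split.

split


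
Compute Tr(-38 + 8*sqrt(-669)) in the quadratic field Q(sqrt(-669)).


Tr(a + b*sqrt(d)) = (a + b*sqrt(d)) + (a - b*sqrt(d)) = 2a
= 2 * (-38)
= -76

-76


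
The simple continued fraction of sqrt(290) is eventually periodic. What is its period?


Run the CF algorithm for sqrt(290).
a_0 = floor(sqrt(290)) = 17; set m_0=0, q_0=1.
Recurrence: m' = q*a - m,  q' = (d - m'^2)/q,  a' = floor((a_0 + m')/q').
  step 1: m=17, q=1, a=34
a_1 = 2*a_0 = 34, so the period closes here.
sqrt(290) = [17; 34]
Period length = 1

1


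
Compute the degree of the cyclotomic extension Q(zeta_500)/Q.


The degree equals Euler's totient phi(500).
500 = 2^2 * 5^3
phi(500) = 200

200


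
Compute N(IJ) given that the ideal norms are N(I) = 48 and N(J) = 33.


N(IJ) = N(I) * N(J)
= 48 * 33
= 1584

1584


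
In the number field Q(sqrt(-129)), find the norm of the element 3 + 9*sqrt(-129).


N(a + b*sqrt(d)) = a^2 - d*b^2
= (3)^2 - (-129)*(9)^2
= 9 + 10449
= 10458

10458


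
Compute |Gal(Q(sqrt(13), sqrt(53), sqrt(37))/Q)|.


The 3 square roots of distinct primes are multiplicatively independent over Q,
so [K:Q] = 2^3 and Gal(K/Q) is isomorphic to (Z/2Z)^3.
|Gal| = 2^3 = 8

8


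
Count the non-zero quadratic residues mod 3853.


For prime p, the number of non-zero quadratic residues is (p-1)/2.
= (3853-1)/2
= 1926

1926


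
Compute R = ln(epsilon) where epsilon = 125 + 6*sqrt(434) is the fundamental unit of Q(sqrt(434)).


epsilon = 125 + 6*sqrt(434)
= 249.9960
R = ln(249.9960)
= 5.5214

5.5214


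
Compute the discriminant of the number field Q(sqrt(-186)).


For K = Q(sqrt(d)) with d squarefree: disc(K) = d if d = 1 mod 4, and disc(K) = 4d if d = 2 or 3 mod 4.
Here d = -186, and d mod 4 = 2.
d = 2 mod 4, not 1 (O_K = Z[sqrt(d)]), so disc(K) = 4d = 4 * (-186) = -744

-744


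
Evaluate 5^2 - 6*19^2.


x^2 - d*y^2
= 5^2 - 6*19^2
= 25 - 2166
= -2141

-2141


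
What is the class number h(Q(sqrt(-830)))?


K = Q(sqrt(-830)). d mod 4 = 2, so D = disc(K) = 4d = -3320
h(K) equals the number of primitive reduced positive-definite forms (a, b, c) = a*x^2 + b*x*y + c*y^2 with b^2 - 4ac = D,
where reduced means |b| <= a <= c, with b >= 0 whenever |b| = a or a = c, and primitive means gcd(a, b, c) = 1.
Reduced forces 3a^2 <= |D| = 3320, so 1 <= a <= 33; b must have the parity of D, and c = (b^2 - D)/(4a) must be an integer >= a.
Enumerate a = 1..33, b in [-a, a]:
  a=1: (1, 0, 830)  [1]
  a=2: (2, 0, 415)  [1]
  a=3: (3, -2, 277), (3, 2, 277)  [2]
  a=4: none
  a=5: (5, 0, 166)  [1]
  a=6: (6, -4, 139), (6, 4, 139)  [2]
  a=7..8: none
  a=9: (9, -8, 94), (9, 8, 94)  [2]
  a=10: (10, 0, 83)  [1]
  a=11..14: none
  a=15: (15, -10, 57), (15, 10, 57)  [2]
  a=16..17: none
  a=18: (18, -8, 47), (18, 8, 47)  [2]
  a=19: (19, -10, 45), (19, 10, 45)  [2]
  a=20..26: none
  a=27: (27, -26, 37), (27, 26, 37)  [2]
  a=28..29: none
  a=30: (30, -20, 31), (30, 20, 31)  [2]
  a=31..33: none
Total reduced forms: 1 + 1 + 2 + 1 + 2 + 2 + 1 + 2 + 2 + 2 + 2 + 2 = 20
h = 20

20


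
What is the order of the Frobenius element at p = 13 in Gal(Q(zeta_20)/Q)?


The Frobenius at p in Gal(Q(zeta_n)/Q) = (Z/nZ)* is the class of p, so its order is ord_20(13), the smallest k >= 1 with 13^k = 1 mod 20.
n = 20 = 2^2 * 5, phi(20) = 8; the order divides phi(n).
Divisors of 8: 1, 2, 4, 8
Repeated squaring mod 20: 13^1 = 13, 13^2 = 9, 13^4 = 1, 13^8 = 1
Test divisors in increasing order:
  k=1: 13^1 = 13 mod 20
  k=2: 13^2 = 9 mod 20
  k=4: 13^4 = 1 mod 20  <- first divisor giving 1
Order = 4

4


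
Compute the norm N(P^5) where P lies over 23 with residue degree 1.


N(P^a) = p^(a*f)
= 23^(5*1)
= 23^5
= 6436343

6436343


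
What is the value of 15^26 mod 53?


p = 53 is prime and the exponent is (p-1)/2 = 26, so by Euler's criterion 15^26 = (15/53) = +1 or -1 mod 53.
Compute by square-and-multiply:
  26 = 16 + 8 + 2 (binary 11010)
  Repeated squaring mod 53: 15^1 = 15, 15^2 = 13, 15^4 = 10, 15^8 = 47, 15^16 = 36
  15^26 = 15^16 * 15^8 * 15^2 = 36 * 47 * 13 mod 53
    36 * 47 = 1692 = 49 mod 53
    49 * 13 = 637 = 1 mod 53
  15^26 = 1 mod 53
Result 1: 15 is a quadratic residue mod 53.
15^26 mod 53 = 1

1


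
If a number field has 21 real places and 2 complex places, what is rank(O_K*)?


By Dirichlet's unit theorem:
rank = r1 + r2 - 1
= 21 + 2 - 1
= 22

22


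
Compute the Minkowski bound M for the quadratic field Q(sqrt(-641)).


d = -641, d mod 4 = 3, so disc(K) = 4d = -2564; |disc(K)| = 2564
Imaginary quadratic field, so n = 2, s = r2 = 1, r1 = 0
M = (n!/n^n) * (4/pi)^s * sqrt(|disc(K)|) = (2!/2^2) * (4/pi)^1 * sqrt(2564)
= 0.5 * 1.273240 * 50.635956
= 32.2359

32.2359


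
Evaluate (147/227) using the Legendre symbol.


p = 227 is prime, so compute (147/227) with the reciprocity algorithm (Jacobi-symbol steps: pull out 2s via (2/n), flip via reciprocity, reduce):
  reciprocity: (147/227) -> -(227/147)
  reduce: (80/147)
  pull out 2: (2/147) = -1  (since 147 mod 8 = 3)
  pull out 2: (2/147) = -1  (since 147 mod 8 = 3)
  pull out 2: (2/147) = -1  (since 147 mod 8 = 3)
  pull out 2: (2/147) = -1  (since 147 mod 8 = 3)
  reciprocity: (5/147) -> +(147/5)
  reduce: (2/5)
  pull out 2: (2/5) = -1  (since 5 mod 8 = 5)
  (1/5) = 1
Product of signs = 1
(147/227) = 1

1


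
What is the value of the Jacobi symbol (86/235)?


Compute (86/235) via quadratic reciprocity:
  pull out 2: (2/235) = -1  (since 235 mod 8 = 3)
  reciprocity: (43/235) -> -(235/43)
  reduce: (20/43)
  pull out 2: (2/43) = -1  (since 43 mod 8 = 3)
  pull out 2: (2/43) = -1  (since 43 mod 8 = 3)
  reciprocity: (5/43) -> +(43/5)
  reduce: (3/5)
  reciprocity: (3/5) -> +(5/3)
  reduce: (2/3)
  pull out 2: (2/3) = -1  (since 3 mod 8 = 3)
  (1/3) = 1
Product of signs = -1

-1


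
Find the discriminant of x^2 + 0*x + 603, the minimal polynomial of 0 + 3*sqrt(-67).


The element 0 + 3*sqrt(-67) has minimal polynomial:
x^2 + 0*x + 603
Discriminant = (0)^2 - 4*(603)
= 0 - 2412
= -2412

-2412


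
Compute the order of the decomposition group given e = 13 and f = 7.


|D_P| = e * f
= 13 * 7
= 91

91


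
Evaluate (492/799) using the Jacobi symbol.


Compute (492/799) via quadratic reciprocity:
  pull out 2: (2/799) = +1  (since 799 mod 8 = 7)
  pull out 2: (2/799) = +1  (since 799 mod 8 = 7)
  reciprocity: (123/799) -> -(799/123)
  reduce: (61/123)
  reciprocity: (61/123) -> +(123/61)
  reduce: (1/61)
  (1/61) = 1
Product of signs = -1

-1


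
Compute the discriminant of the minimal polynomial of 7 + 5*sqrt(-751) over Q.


The element 7 + 5*sqrt(-751) has minimal polynomial:
x^2 - 14*x + 18824
Discriminant = (-14)^2 - 4*(18824)
= 196 - 75296
= -75100

-75100


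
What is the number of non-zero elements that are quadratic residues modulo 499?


For prime p, the number of non-zero quadratic residues is (p-1)/2.
= (499-1)/2
= 249

249


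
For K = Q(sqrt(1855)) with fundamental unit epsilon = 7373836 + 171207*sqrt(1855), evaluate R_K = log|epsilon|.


epsilon = 7373836 + 171207*sqrt(1855)
= 1.4748e+07
R = ln(1.4748e+07)
= 16.5066

16.5066


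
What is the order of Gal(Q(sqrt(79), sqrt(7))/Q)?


The 2 square roots of distinct primes are multiplicatively independent over Q,
so [K:Q] = 2^2 and Gal(K/Q) is isomorphic to (Z/2Z)^2.
|Gal| = 2^2 = 4

4


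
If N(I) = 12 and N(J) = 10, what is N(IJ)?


N(IJ) = N(I) * N(J)
= 12 * 10
= 120

120


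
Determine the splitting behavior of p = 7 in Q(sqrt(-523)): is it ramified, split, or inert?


K = Q(sqrt(-523)). Since d mod 4 = 1, disc(K) = -523.
Check p | disc: -523 mod 7 = 2.
p does not divide disc. Compute Legendre symbol (d/p):
2^((7-1)/2) mod 7 = 1
(d/p) = 1, so p splits: (p) = P*P' with e=1, f=1, g=2.
Therefore p is split.

split


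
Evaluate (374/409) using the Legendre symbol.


p = 409 is prime, so compute (374/409) with the reciprocity algorithm (Jacobi-symbol steps: pull out 2s via (2/n), flip via reciprocity, reduce):
  pull out 2: (2/409) = +1  (since 409 mod 8 = 1)
  reciprocity: (187/409) -> +(409/187)
  reduce: (35/187)
  reciprocity: (35/187) -> -(187/35)
  reduce: (12/35)
  pull out 2: (2/35) = -1  (since 35 mod 8 = 3)
  pull out 2: (2/35) = -1  (since 35 mod 8 = 3)
  reciprocity: (3/35) -> -(35/3)
  reduce: (2/3)
  pull out 2: (2/3) = -1  (since 3 mod 8 = 3)
  (1/3) = 1
Product of signs = -1
(374/409) = -1

-1


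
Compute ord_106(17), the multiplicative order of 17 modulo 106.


We want ord_106(17), the smallest k >= 1 with 17^k = 1 mod 106.
n = 106 = 2 * 53, phi(106) = 52; the order divides phi(n).
Divisors of 52: 1, 2, 4, 13, 26, 52
Repeated squaring mod 106: 17^1 = 17, 17^2 = 77, 17^4 = 99, 17^8 = 49, 17^16 = 69, 17^32 = 97
Test divisors in increasing order:
  k=1: 17^1 = 17 mod 106
  k=2: 17^2 = 77 mod 106
  k=4: 17^4 = 99 mod 106
  k=13: 17^13 = 49 * 99 * 17 = 105 mod 106
  k=26: 17^26 = 69 * 49 * 77 = 1 mod 106  <- first divisor giving 1
Order = 26

26


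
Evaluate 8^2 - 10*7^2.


x^2 - d*y^2
= 8^2 - 10*7^2
= 64 - 490
= -426

-426


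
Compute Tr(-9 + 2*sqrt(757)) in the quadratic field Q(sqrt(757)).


Tr(a + b*sqrt(d)) = (a + b*sqrt(d)) + (a - b*sqrt(d)) = 2a
= 2 * (-9)
= -18

-18


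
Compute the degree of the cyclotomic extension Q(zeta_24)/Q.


The degree equals Euler's totient phi(24).
24 = 2^3 * 3
phi(24) = 8

8


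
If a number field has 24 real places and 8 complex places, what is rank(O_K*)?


By Dirichlet's unit theorem:
rank = r1 + r2 - 1
= 24 + 8 - 1
= 31

31


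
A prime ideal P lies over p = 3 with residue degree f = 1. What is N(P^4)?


N(P^a) = p^(a*f)
= 3^(4*1)
= 3^4
= 81

81


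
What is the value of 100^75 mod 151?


p = 151 is prime and the exponent is (p-1)/2 = 75, so by Euler's criterion 100^75 = (100/151) = +1 or -1 mod 151.
Compute by square-and-multiply:
  75 = 64 + 8 + 2 + 1 (binary 1001011)
  Repeated squaring mod 151: 100^1 = 100, 100^2 = 34, 100^4 = 99, 100^8 = 137, 100^16 = 45, 100^32 = 62, 100^64 = 69
  100^75 = 100^64 * 100^8 * 100^2 * 100^1 = 69 * 137 * 34 * 100 mod 151
    69 * 137 = 9453 = 91 mod 151
    91 * 34 = 3094 = 74 mod 151
    74 * 100 = 7400 = 1 mod 151
  100^75 = 1 mod 151
Result 1: 100 is a quadratic residue mod 151.
100^75 mod 151 = 1

1


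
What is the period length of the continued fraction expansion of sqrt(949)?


Run the CF algorithm for sqrt(949).
a_0 = floor(sqrt(949)) = 30; set m_0=0, q_0=1.
Recurrence: m' = q*a - m,  q' = (d - m'^2)/q,  a' = floor((a_0 + m')/q').
  step 1: m=30, q=49, a=1
  step 2: m=19, q=12, a=4
  step 3: m=29, q=9, a=6
  step 4: m=25, q=36, a=1
  step 5: m=11, q=23, a=1
  step 6: m=12, q=35, a=1
  step 7: m=23, q=12, a=4
  step 8: m=25, q=27, a=2
  step 9: m=29, q=4, a=14
  step 10: m=27, q=55, a=1
  step 11: m=28, q=3, a=19
  step 12: m=29, q=36, a=1
  step 13: m=7, q=25, a=1
  step 14: m=18, q=25, a=1
  step 15: m=7, q=36, a=1
  step 16: m=29, q=3, a=19
  step 17: m=28, q=55, a=1
  step 18: m=27, q=4, a=14
  step 19: m=29, q=27, a=2
  step 20: m=25, q=12, a=4
  step 21: m=23, q=35, a=1
  step 22: m=12, q=23, a=1
  step 23: m=11, q=36, a=1
  step 24: m=25, q=9, a=6
  step 25: m=29, q=12, a=4
  step 26: m=19, q=49, a=1
  step 27: m=30, q=1, a=60
a_27 = 2*a_0 = 60, so the period closes here.
sqrt(949) = [30; 1, 4, 6, 1, 1, 1, 4, 2, 14, 1, 19, 1, 1, 1, 1, 19, 1, 14, 2, 4, 1, 1, 1, 6, 4, 1, 60]
Period length = 27

27


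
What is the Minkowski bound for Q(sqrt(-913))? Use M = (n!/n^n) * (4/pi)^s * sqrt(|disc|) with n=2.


d = -913, d mod 4 = 3, so disc(K) = 4d = -3652; |disc(K)| = 3652
Imaginary quadratic field, so n = 2, s = r2 = 1, r1 = 0
M = (n!/n^n) * (4/pi)^s * sqrt(|disc(K)|) = (2!/2^2) * (4/pi)^1 * sqrt(3652)
= 0.5 * 1.273240 * 60.431780
= 38.4721

38.4721


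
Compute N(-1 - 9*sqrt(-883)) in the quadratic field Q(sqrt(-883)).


N(a + b*sqrt(d)) = a^2 - d*b^2
= (-1)^2 - (-883)*(-9)^2
= 1 + 71523
= 71524

71524


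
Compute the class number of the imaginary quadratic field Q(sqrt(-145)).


K = Q(sqrt(-145)). d mod 4 = 3, so D = disc(K) = 4d = -580
h(K) equals the number of primitive reduced positive-definite forms (a, b, c) = a*x^2 + b*x*y + c*y^2 with b^2 - 4ac = D,
where reduced means |b| <= a <= c, with b >= 0 whenever |b| = a or a = c, and primitive means gcd(a, b, c) = 1.
Reduced forces 3a^2 <= |D| = 580, so 1 <= a <= 13; b must have the parity of D, and c = (b^2 - D)/(4a) must be an integer >= a.
Enumerate a = 1..13, b in [-a, a]:
  a=1: (1, 0, 145)  [1]
  a=2: (2, 2, 73)  [1]
  a=3..4: none
  a=5: (5, 0, 29)  [1]
  a=6: none
  a=7: (7, -6, 22), (7, 6, 22)  [2]
  a=8..9: none
  a=10: (10, 10, 17)  [1]
  a=11: (11, -6, 14), (11, 6, 14)  [2]
  a=12..13: none
Total reduced forms: 1 + 1 + 1 + 2 + 1 + 2 = 8
h = 8

8


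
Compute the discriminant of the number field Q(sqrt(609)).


For K = Q(sqrt(d)) with d squarefree: disc(K) = d if d = 1 mod 4, and disc(K) = 4d if d = 2 or 3 mod 4.
Here d = 609, and d mod 4 = 1.
d = 1 mod 4 (O_K = Z[(1+sqrt(d))/2]), so disc(K) = d = 609

609


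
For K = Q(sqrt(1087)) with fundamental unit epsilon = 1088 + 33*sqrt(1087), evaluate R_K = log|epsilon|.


epsilon = 1088 + 33*sqrt(1087)
= 2175.9995
R = ln(2175.9995)
= 7.6852

7.6852


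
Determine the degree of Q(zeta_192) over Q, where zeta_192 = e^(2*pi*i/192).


The degree equals Euler's totient phi(192).
192 = 2^6 * 3
phi(192) = 64

64


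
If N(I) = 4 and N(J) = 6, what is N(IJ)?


N(IJ) = N(I) * N(J)
= 4 * 6
= 24

24


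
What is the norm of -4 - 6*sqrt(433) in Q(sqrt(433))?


N(a + b*sqrt(d)) = a^2 - d*b^2
= (-4)^2 - (433)*(-6)^2
= 16 - 15588
= -15572

-15572


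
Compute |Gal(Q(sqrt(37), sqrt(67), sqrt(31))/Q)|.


The 3 square roots of distinct primes are multiplicatively independent over Q,
so [K:Q] = 2^3 and Gal(K/Q) is isomorphic to (Z/2Z)^3.
|Gal| = 2^3 = 8

8


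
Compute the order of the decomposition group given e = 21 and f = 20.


|D_P| = e * f
= 21 * 20
= 420

420


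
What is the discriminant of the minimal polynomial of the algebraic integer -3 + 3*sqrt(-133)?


The element -3 + 3*sqrt(-133) has minimal polynomial:
x^2 + 6*x + 1206
Discriminant = (6)^2 - 4*(1206)
= 36 - 4824
= -4788

-4788


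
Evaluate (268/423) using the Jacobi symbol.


Compute (268/423) via quadratic reciprocity:
  pull out 2: (2/423) = +1  (since 423 mod 8 = 7)
  pull out 2: (2/423) = +1  (since 423 mod 8 = 7)
  reciprocity: (67/423) -> -(423/67)
  reduce: (21/67)
  reciprocity: (21/67) -> +(67/21)
  reduce: (4/21)
  pull out 2: (2/21) = -1  (since 21 mod 8 = 5)
  pull out 2: (2/21) = -1  (since 21 mod 8 = 5)
  (1/21) = 1
Product of signs = -1

-1


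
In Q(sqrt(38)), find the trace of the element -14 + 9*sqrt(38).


Tr(a + b*sqrt(d)) = (a + b*sqrt(d)) + (a - b*sqrt(d)) = 2a
= 2 * (-14)
= -28

-28


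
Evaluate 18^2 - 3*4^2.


x^2 - d*y^2
= 18^2 - 3*4^2
= 324 - 48
= 276

276


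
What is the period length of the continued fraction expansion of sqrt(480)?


Run the CF algorithm for sqrt(480).
a_0 = floor(sqrt(480)) = 21; set m_0=0, q_0=1.
Recurrence: m' = q*a - m,  q' = (d - m'^2)/q,  a' = floor((a_0 + m')/q').
  step 1: m=21, q=39, a=1
  step 2: m=18, q=4, a=9
  step 3: m=18, q=39, a=1
  step 4: m=21, q=1, a=42
a_4 = 2*a_0 = 42, so the period closes here.
sqrt(480) = [21; 1, 9, 1, 42]
Period length = 4

4


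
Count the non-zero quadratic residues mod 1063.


For prime p, the number of non-zero quadratic residues is (p-1)/2.
= (1063-1)/2
= 531

531


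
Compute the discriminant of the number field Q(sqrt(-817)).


For K = Q(sqrt(d)) with d squarefree: disc(K) = d if d = 1 mod 4, and disc(K) = 4d if d = 2 or 3 mod 4.
Here d = -817, and d mod 4 = 3.
d = 3 mod 4, not 1 (O_K = Z[sqrt(d)]), so disc(K) = 4d = 4 * (-817) = -3268

-3268


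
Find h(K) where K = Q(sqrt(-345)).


K = Q(sqrt(-345)). d mod 4 = 3, so D = disc(K) = 4d = -1380
h(K) equals the number of primitive reduced positive-definite forms (a, b, c) = a*x^2 + b*x*y + c*y^2 with b^2 - 4ac = D,
where reduced means |b| <= a <= c, with b >= 0 whenever |b| = a or a = c, and primitive means gcd(a, b, c) = 1.
Reduced forces 3a^2 <= |D| = 1380, so 1 <= a <= 21; b must have the parity of D, and c = (b^2 - D)/(4a) must be an integer >= a.
Enumerate a = 1..21, b in [-a, a]:
  a=1: (1, 0, 345)  [1]
  a=2: (2, 2, 173)  [1]
  a=3: (3, 0, 115)  [1]
  a=4: none
  a=5: (5, 0, 69)  [1]
  a=6: (6, 6, 59)  [1]
  a=7..9: none
  a=10: (10, 10, 37)  [1]
  a=11..14: none
  a=15: (15, 0, 23)  [1]
  a=16..18: none
  a=19: (19, 8, 19)  [1]
  a=20..21: none
Total reduced forms: 1 + 1 + 1 + 1 + 1 + 1 + 1 + 1 = 8
h = 8

8


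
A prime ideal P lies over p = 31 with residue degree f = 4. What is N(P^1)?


N(P^a) = p^(a*f)
= 31^(1*4)
= 31^4
= 923521

923521


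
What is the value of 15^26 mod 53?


p = 53 is prime and the exponent is (p-1)/2 = 26, so by Euler's criterion 15^26 = (15/53) = +1 or -1 mod 53.
Compute by square-and-multiply:
  26 = 16 + 8 + 2 (binary 11010)
  Repeated squaring mod 53: 15^1 = 15, 15^2 = 13, 15^4 = 10, 15^8 = 47, 15^16 = 36
  15^26 = 15^16 * 15^8 * 15^2 = 36 * 47 * 13 mod 53
    36 * 47 = 1692 = 49 mod 53
    49 * 13 = 637 = 1 mod 53
  15^26 = 1 mod 53
Result 1: 15 is a quadratic residue mod 53.
15^26 mod 53 = 1

1


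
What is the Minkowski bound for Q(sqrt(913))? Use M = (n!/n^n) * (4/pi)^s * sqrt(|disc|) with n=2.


d = 913, d mod 4 = 1, so disc(K) = d = 913; |disc(K)| = 913
Real quadratic field, so n = 2, s = r2 = 0, r1 = 2
M = (n!/n^n) * (4/pi)^s * sqrt(|disc(K)|) = (2!/2^2) * (4/pi)^0 * sqrt(913)
= 0.5 * 1.000000 * 30.215890
= 15.1079

15.1079


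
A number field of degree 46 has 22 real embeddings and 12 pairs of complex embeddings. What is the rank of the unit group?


By Dirichlet's unit theorem:
rank = r1 + r2 - 1
= 22 + 12 - 1
= 33

33


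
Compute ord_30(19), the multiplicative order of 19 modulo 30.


We want ord_30(19), the smallest k >= 1 with 19^k = 1 mod 30.
n = 30 = 2 * 3 * 5, phi(30) = 8; the order divides phi(n).
Divisors of 8: 1, 2, 4, 8
Repeated squaring mod 30: 19^1 = 19, 19^2 = 1, 19^4 = 1, 19^8 = 1
Test divisors in increasing order:
  k=1: 19^1 = 19 mod 30
  k=2: 19^2 = 1 mod 30  <- first divisor giving 1
Order = 2

2


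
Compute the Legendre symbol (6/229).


p = 229 is prime, so compute (6/229) with the reciprocity algorithm (Jacobi-symbol steps: pull out 2s via (2/n), flip via reciprocity, reduce):
  pull out 2: (2/229) = -1  (since 229 mod 8 = 5)
  reciprocity: (3/229) -> +(229/3)
  reduce: (1/3)
  (1/3) = 1
Product of signs = -1
(6/229) = -1

-1


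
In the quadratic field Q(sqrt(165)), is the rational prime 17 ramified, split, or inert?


K = Q(sqrt(165)). Since d mod 4 = 1, disc(K) = 165.
Check p | disc: 165 mod 17 = 12.
p does not divide disc. Compute Legendre symbol (d/p):
12^((17-1)/2) mod 17 = -1
(d/p) = -1, so p is inert: (p) stays prime with e=1, f=2, g=1.
Therefore p is inert.

inert


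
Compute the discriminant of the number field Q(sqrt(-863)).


For K = Q(sqrt(d)) with d squarefree: disc(K) = d if d = 1 mod 4, and disc(K) = 4d if d = 2 or 3 mod 4.
Here d = -863, and d mod 4 = 1.
d = 1 mod 4 (O_K = Z[(1+sqrt(d))/2]), so disc(K) = d = -863

-863


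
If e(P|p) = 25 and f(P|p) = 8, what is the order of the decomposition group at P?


|D_P| = e * f
= 25 * 8
= 200

200


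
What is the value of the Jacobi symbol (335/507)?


Compute (335/507) via quadratic reciprocity:
  reciprocity: (335/507) -> -(507/335)
  reduce: (172/335)
  pull out 2: (2/335) = +1  (since 335 mod 8 = 7)
  pull out 2: (2/335) = +1  (since 335 mod 8 = 7)
  reciprocity: (43/335) -> -(335/43)
  reduce: (34/43)
  pull out 2: (2/43) = -1  (since 43 mod 8 = 3)
  reciprocity: (17/43) -> +(43/17)
  reduce: (9/17)
  reciprocity: (9/17) -> +(17/9)
  reduce: (8/9)
  pull out 2: (2/9) = +1  (since 9 mod 8 = 1)
  pull out 2: (2/9) = +1  (since 9 mod 8 = 1)
  pull out 2: (2/9) = +1  (since 9 mod 8 = 1)
  (1/9) = 1
Product of signs = -1

-1


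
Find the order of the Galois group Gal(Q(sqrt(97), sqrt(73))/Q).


The 2 square roots of distinct primes are multiplicatively independent over Q,
so [K:Q] = 2^2 and Gal(K/Q) is isomorphic to (Z/2Z)^2.
|Gal| = 2^2 = 4

4


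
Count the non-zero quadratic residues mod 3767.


For prime p, the number of non-zero quadratic residues is (p-1)/2.
= (3767-1)/2
= 1883

1883


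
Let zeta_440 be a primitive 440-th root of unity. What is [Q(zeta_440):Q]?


The degree equals Euler's totient phi(440).
440 = 2^3 * 5 * 11
phi(440) = 160

160


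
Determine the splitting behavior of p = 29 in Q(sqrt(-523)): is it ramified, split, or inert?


K = Q(sqrt(-523)). Since d mod 4 = 1, disc(K) = -523.
Check p | disc: -523 mod 29 = 28.
p does not divide disc. Compute Legendre symbol (d/p):
28^((29-1)/2) mod 29 = 1
(d/p) = 1, so p splits: (p) = P*P' with e=1, f=1, g=2.
Therefore p is split.

split


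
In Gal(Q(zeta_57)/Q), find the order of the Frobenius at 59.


The Frobenius at p in Gal(Q(zeta_n)/Q) = (Z/nZ)* is the class of p, so its order is ord_57(59), the smallest k >= 1 with 59^k = 1 mod 57.
n = 57 = 3 * 19, phi(57) = 36; the order divides phi(n).
Divisors of 36: 1, 2, 3, 4, 6, 9, 12, 18, 36
Repeated squaring mod 57: 59^1 = 2, 59^2 = 4, 59^4 = 16, 59^8 = 28, 59^16 = 43, 59^32 = 25
Test divisors in increasing order:
  k=1: 59^1 = 2 mod 57
  k=2: 59^2 = 4 mod 57
  k=3: 59^3 = 4 * 2 = 8 mod 57
  k=4: 59^4 = 16 mod 57
  k=6: 59^6 = 16 * 4 = 7 mod 57
  k=9: 59^9 = 28 * 2 = 56 mod 57
  k=12: 59^12 = 28 * 16 = 49 mod 57
  k=18: 59^18 = 43 * 4 = 1 mod 57  <- first divisor giving 1
Order = 18

18


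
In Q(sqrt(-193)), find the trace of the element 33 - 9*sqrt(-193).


Tr(a + b*sqrt(d)) = (a + b*sqrt(d)) + (a - b*sqrt(d)) = 2a
= 2 * (33)
= 66

66


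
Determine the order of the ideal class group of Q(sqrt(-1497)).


K = Q(sqrt(-1497)). d mod 4 = 3, so D = disc(K) = 4d = -5988
h(K) equals the number of primitive reduced positive-definite forms (a, b, c) = a*x^2 + b*x*y + c*y^2 with b^2 - 4ac = D,
where reduced means |b| <= a <= c, with b >= 0 whenever |b| = a or a = c, and primitive means gcd(a, b, c) = 1.
Reduced forces 3a^2 <= |D| = 5988, so 1 <= a <= 44; b must have the parity of D, and c = (b^2 - D)/(4a) must be an integer >= a.
Enumerate a = 1..44, b in [-a, a]:
  a=1: (1, 0, 1497)  [1]
  a=2: (2, 2, 749)  [1]
  a=3: (3, 0, 499)  [1]
  a=4..5: none
  a=6: (6, 6, 251)  [1]
  a=7: (7, -2, 214), (7, 2, 214)  [2]
  a=8..13: none
  a=14: (14, -2, 107), (14, 2, 107)  [2]
  a=15..16: none
  a=17: (17, -8, 89), (17, 8, 89)  [2]
  a=18: none
  a=19: (19, -4, 79), (19, 4, 79)  [2]
  a=20: none
  a=21: (21, -12, 73), (21, 12, 73)  [2]
  a=22..33: none
  a=34: (34, -26, 49), (34, 26, 49)  [2]
  a=35..37: none
  a=38: (38, -34, 47), (38, 34, 47)  [2]
  a=39..40: none
  a=41: (41, -30, 42), (41, 30, 42)  [2]
  a=42..44: none
Total reduced forms: 1 + 1 + 1 + 1 + 2 + 2 + 2 + 2 + 2 + 2 + 2 + 2 = 20
h = 20

20


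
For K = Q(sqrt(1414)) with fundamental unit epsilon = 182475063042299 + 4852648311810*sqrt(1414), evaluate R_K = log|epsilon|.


epsilon = 182475063042299 + 4852648311810*sqrt(1414)
= 3.6495e+14
R = ln(3.6495e+14)
= 33.5308

33.5308


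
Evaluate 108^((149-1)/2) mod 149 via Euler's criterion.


p = 149 is prime and the exponent is (p-1)/2 = 74, so by Euler's criterion 108^74 = (108/149) = +1 or -1 mod 149.
Compute by square-and-multiply:
  74 = 64 + 8 + 2 (binary 1001010)
  Repeated squaring mod 149: 108^1 = 108, 108^2 = 42, 108^4 = 125, 108^8 = 129, 108^16 = 102, 108^32 = 123, 108^64 = 80
  108^74 = 108^64 * 108^8 * 108^2 = 80 * 129 * 42 mod 149
    80 * 129 = 10320 = 39 mod 149
    39 * 42 = 1638 = 148 mod 149
  108^74 = 148 mod 149
Result 148 = p - 1 = -1 mod 149: 108 is a quadratic non-residue mod 149. As a residue in [0, p-1] the value is 148.
108^74 mod 149 = 148

148


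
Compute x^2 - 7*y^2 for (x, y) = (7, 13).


x^2 - d*y^2
= 7^2 - 7*13^2
= 49 - 1183
= -1134

-1134


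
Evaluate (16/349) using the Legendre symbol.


p = 349 is prime, so compute (16/349) with the reciprocity algorithm (Jacobi-symbol steps: pull out 2s via (2/n), flip via reciprocity, reduce):
  pull out 2: (2/349) = -1  (since 349 mod 8 = 5)
  pull out 2: (2/349) = -1  (since 349 mod 8 = 5)
  pull out 2: (2/349) = -1  (since 349 mod 8 = 5)
  pull out 2: (2/349) = -1  (since 349 mod 8 = 5)
  (1/349) = 1
Product of signs = 1
(16/349) = 1

1


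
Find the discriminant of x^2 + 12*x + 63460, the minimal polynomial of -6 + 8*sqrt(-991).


The element -6 + 8*sqrt(-991) has minimal polynomial:
x^2 + 12*x + 63460
Discriminant = (12)^2 - 4*(63460)
= 144 - 253840
= -253696

-253696


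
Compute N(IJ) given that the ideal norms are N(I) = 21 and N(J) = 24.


N(IJ) = N(I) * N(J)
= 21 * 24
= 504

504


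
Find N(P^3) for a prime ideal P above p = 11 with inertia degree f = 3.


N(P^a) = p^(a*f)
= 11^(3*3)
= 11^9
= 2357947691

2357947691


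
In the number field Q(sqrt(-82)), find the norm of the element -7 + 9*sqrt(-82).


N(a + b*sqrt(d)) = a^2 - d*b^2
= (-7)^2 - (-82)*(9)^2
= 49 + 6642
= 6691

6691


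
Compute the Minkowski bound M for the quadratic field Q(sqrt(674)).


d = 674, d mod 4 = 2, so disc(K) = 4d = 2696; |disc(K)| = 2696
Real quadratic field, so n = 2, s = r2 = 0, r1 = 2
M = (n!/n^n) * (4/pi)^s * sqrt(|disc(K)|) = (2!/2^2) * (4/pi)^0 * sqrt(2696)
= 0.5 * 1.000000 * 51.923020
= 25.9615

25.9615


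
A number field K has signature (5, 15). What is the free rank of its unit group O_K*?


By Dirichlet's unit theorem:
rank = r1 + r2 - 1
= 5 + 15 - 1
= 19

19


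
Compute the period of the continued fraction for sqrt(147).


Run the CF algorithm for sqrt(147).
a_0 = floor(sqrt(147)) = 12; set m_0=0, q_0=1.
Recurrence: m' = q*a - m,  q' = (d - m'^2)/q,  a' = floor((a_0 + m')/q').
  step 1: m=12, q=3, a=8
  step 2: m=12, q=1, a=24
a_2 = 2*a_0 = 24, so the period closes here.
sqrt(147) = [12; 8, 24]
Period length = 2

2


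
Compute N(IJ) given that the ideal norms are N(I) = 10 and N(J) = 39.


N(IJ) = N(I) * N(J)
= 10 * 39
= 390

390


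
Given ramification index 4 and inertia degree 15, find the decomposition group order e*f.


|D_P| = e * f
= 4 * 15
= 60

60


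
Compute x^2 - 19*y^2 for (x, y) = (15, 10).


x^2 - d*y^2
= 15^2 - 19*10^2
= 225 - 1900
= -1675

-1675


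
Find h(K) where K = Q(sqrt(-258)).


K = Q(sqrt(-258)). d mod 4 = 2, so D = disc(K) = 4d = -1032
h(K) equals the number of primitive reduced positive-definite forms (a, b, c) = a*x^2 + b*x*y + c*y^2 with b^2 - 4ac = D,
where reduced means |b| <= a <= c, with b >= 0 whenever |b| = a or a = c, and primitive means gcd(a, b, c) = 1.
Reduced forces 3a^2 <= |D| = 1032, so 1 <= a <= 18; b must have the parity of D, and c = (b^2 - D)/(4a) must be an integer >= a.
Enumerate a = 1..18, b in [-a, a]:
  a=1: (1, 0, 258)  [1]
  a=2: (2, 0, 129)  [1]
  a=3: (3, 0, 86)  [1]
  a=4..5: none
  a=6: (6, 0, 43)  [1]
  a=7: (7, -2, 37), (7, 2, 37)  [2]
  a=8..13: none
  a=14: (14, -12, 21), (14, 12, 21)  [2]
  a=15..18: none
Total reduced forms: 1 + 1 + 1 + 1 + 2 + 2 = 8
h = 8

8


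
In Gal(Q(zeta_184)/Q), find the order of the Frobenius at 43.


The Frobenius at p in Gal(Q(zeta_n)/Q) = (Z/nZ)* is the class of p, so its order is ord_184(43), the smallest k >= 1 with 43^k = 1 mod 184.
n = 184 = 2^3 * 23, phi(184) = 88; the order divides phi(n).
Divisors of 88: 1, 2, 4, 8, 11, 22, 44, 88
Repeated squaring mod 184: 43^1 = 43, 43^2 = 9, 43^4 = 81, 43^8 = 121, 43^16 = 105, 43^32 = 169, 43^64 = 41
Test divisors in increasing order:
  k=1: 43^1 = 43 mod 184
  k=2: 43^2 = 9 mod 184
  k=4: 43^4 = 81 mod 184
  k=8: 43^8 = 121 mod 184
  k=11: 43^11 = 121 * 9 * 43 = 91 mod 184
  k=22: 43^22 = 105 * 81 * 9 = 1 mod 184  <- first divisor giving 1
Order = 22

22


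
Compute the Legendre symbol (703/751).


p = 751 is prime, so compute (703/751) with the reciprocity algorithm (Jacobi-symbol steps: pull out 2s via (2/n), flip via reciprocity, reduce):
  reciprocity: (703/751) -> -(751/703)
  reduce: (48/703)
  pull out 2: (2/703) = +1  (since 703 mod 8 = 7)
  pull out 2: (2/703) = +1  (since 703 mod 8 = 7)
  pull out 2: (2/703) = +1  (since 703 mod 8 = 7)
  pull out 2: (2/703) = +1  (since 703 mod 8 = 7)
  reciprocity: (3/703) -> -(703/3)
  reduce: (1/3)
  (1/3) = 1
Product of signs = 1
(703/751) = 1

1


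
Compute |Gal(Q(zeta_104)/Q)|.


|Gal(Q(zeta_104)/Q)| = phi(104)
= 48

48


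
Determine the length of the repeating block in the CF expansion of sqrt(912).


Run the CF algorithm for sqrt(912).
a_0 = floor(sqrt(912)) = 30; set m_0=0, q_0=1.
Recurrence: m' = q*a - m,  q' = (d - m'^2)/q,  a' = floor((a_0 + m')/q').
  step 1: m=30, q=12, a=5
  step 2: m=30, q=1, a=60
a_2 = 2*a_0 = 60, so the period closes here.
sqrt(912) = [30; 5, 60]
Period length = 2

2


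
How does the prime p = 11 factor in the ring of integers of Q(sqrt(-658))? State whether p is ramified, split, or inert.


K = Q(sqrt(-658)). Since d mod 4 = 2, disc(K) = -2632.
Check p | disc: -2632 mod 11 = 8.
p does not divide disc. Compute Legendre symbol (d/p):
2^((11-1)/2) mod 11 = -1
(d/p) = -1, so p is inert: (p) stays prime with e=1, f=2, g=1.
Therefore p is inert.

inert


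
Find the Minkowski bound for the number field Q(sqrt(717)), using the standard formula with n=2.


d = 717, d mod 4 = 1, so disc(K) = d = 717; |disc(K)| = 717
Real quadratic field, so n = 2, s = r2 = 0, r1 = 2
M = (n!/n^n) * (4/pi)^s * sqrt(|disc(K)|) = (2!/2^2) * (4/pi)^0 * sqrt(717)
= 0.5 * 1.000000 * 26.776856
= 13.3884

13.3884


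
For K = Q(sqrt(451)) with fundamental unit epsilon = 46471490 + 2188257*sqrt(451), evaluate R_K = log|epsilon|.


epsilon = 46471490 + 2188257*sqrt(451)
= 9.2943e+07
R = ln(9.2943e+07)
= 18.3475

18.3475


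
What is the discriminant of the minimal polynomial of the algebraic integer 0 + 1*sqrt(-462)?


The element 0 + 1*sqrt(-462) has minimal polynomial:
x^2 + 0*x + 462
Discriminant = (0)^2 - 4*(462)
= 0 - 1848
= -1848

-1848


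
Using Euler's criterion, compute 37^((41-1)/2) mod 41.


p = 41 is prime and the exponent is (p-1)/2 = 20, so by Euler's criterion 37^20 = (37/41) = +1 or -1 mod 41.
Compute by square-and-multiply:
  20 = 16 + 4 (binary 10100)
  Repeated squaring mod 41: 37^1 = 37, 37^2 = 16, 37^4 = 10, 37^8 = 18, 37^16 = 37
  37^20 = 37^16 * 37^4 = 37 * 10 mod 41
    37 * 10 = 370 = 1 mod 41
  37^20 = 1 mod 41
Result 1: 37 is a quadratic residue mod 41.
37^20 mod 41 = 1

1


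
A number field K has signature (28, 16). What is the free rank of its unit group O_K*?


By Dirichlet's unit theorem:
rank = r1 + r2 - 1
= 28 + 16 - 1
= 43

43


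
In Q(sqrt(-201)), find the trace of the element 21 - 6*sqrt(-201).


Tr(a + b*sqrt(d)) = (a + b*sqrt(d)) + (a - b*sqrt(d)) = 2a
= 2 * (21)
= 42

42


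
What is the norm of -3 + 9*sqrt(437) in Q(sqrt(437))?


N(a + b*sqrt(d)) = a^2 - d*b^2
= (-3)^2 - (437)*(9)^2
= 9 - 35397
= -35388

-35388


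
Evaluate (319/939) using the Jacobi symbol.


Compute (319/939) via quadratic reciprocity:
  reciprocity: (319/939) -> -(939/319)
  reduce: (301/319)
  reciprocity: (301/319) -> +(319/301)
  reduce: (18/301)
  pull out 2: (2/301) = -1  (since 301 mod 8 = 5)
  reciprocity: (9/301) -> +(301/9)
  reduce: (4/9)
  pull out 2: (2/9) = +1  (since 9 mod 8 = 1)
  pull out 2: (2/9) = +1  (since 9 mod 8 = 1)
  (1/9) = 1
Product of signs = 1

1


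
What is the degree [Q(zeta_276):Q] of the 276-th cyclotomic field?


The degree equals Euler's totient phi(276).
276 = 2^2 * 3 * 23
phi(276) = 88

88


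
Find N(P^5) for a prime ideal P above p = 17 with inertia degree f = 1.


N(P^a) = p^(a*f)
= 17^(5*1)
= 17^5
= 1419857

1419857


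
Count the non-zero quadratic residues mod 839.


For prime p, the number of non-zero quadratic residues is (p-1)/2.
= (839-1)/2
= 419

419


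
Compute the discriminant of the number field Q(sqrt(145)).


For K = Q(sqrt(d)) with d squarefree: disc(K) = d if d = 1 mod 4, and disc(K) = 4d if d = 2 or 3 mod 4.
Here d = 145, and d mod 4 = 1.
d = 1 mod 4 (O_K = Z[(1+sqrt(d))/2]), so disc(K) = d = 145

145


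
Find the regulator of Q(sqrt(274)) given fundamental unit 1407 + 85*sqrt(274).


epsilon = 1407 + 85*sqrt(274)
= 2814.0004
R = ln(2814.0004)
= 7.9424

7.9424


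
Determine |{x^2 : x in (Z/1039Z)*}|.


For prime p, the number of non-zero quadratic residues is (p-1)/2.
= (1039-1)/2
= 519

519


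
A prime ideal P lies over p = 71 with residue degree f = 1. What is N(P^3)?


N(P^a) = p^(a*f)
= 71^(3*1)
= 71^3
= 357911

357911


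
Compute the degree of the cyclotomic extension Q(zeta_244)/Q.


The degree equals Euler's totient phi(244).
244 = 2^2 * 61
phi(244) = 120

120


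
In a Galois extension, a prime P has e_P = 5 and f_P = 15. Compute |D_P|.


|D_P| = e * f
= 5 * 15
= 75

75


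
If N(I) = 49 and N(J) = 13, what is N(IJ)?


N(IJ) = N(I) * N(J)
= 49 * 13
= 637

637


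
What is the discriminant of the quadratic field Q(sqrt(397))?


For K = Q(sqrt(d)) with d squarefree: disc(K) = d if d = 1 mod 4, and disc(K) = 4d if d = 2 or 3 mod 4.
Here d = 397, and d mod 4 = 1.
d = 1 mod 4 (O_K = Z[(1+sqrt(d))/2]), so disc(K) = d = 397

397


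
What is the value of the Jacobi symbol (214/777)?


Compute (214/777) via quadratic reciprocity:
  pull out 2: (2/777) = +1  (since 777 mod 8 = 1)
  reciprocity: (107/777) -> +(777/107)
  reduce: (28/107)
  pull out 2: (2/107) = -1  (since 107 mod 8 = 3)
  pull out 2: (2/107) = -1  (since 107 mod 8 = 3)
  reciprocity: (7/107) -> -(107/7)
  reduce: (2/7)
  pull out 2: (2/7) = +1  (since 7 mod 8 = 7)
  (1/7) = 1
Product of signs = -1

-1


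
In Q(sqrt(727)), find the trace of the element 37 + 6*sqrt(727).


Tr(a + b*sqrt(d)) = (a + b*sqrt(d)) + (a - b*sqrt(d)) = 2a
= 2 * (37)
= 74

74


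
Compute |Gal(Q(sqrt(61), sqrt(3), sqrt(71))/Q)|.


The 3 square roots of distinct primes are multiplicatively independent over Q,
so [K:Q] = 2^3 and Gal(K/Q) is isomorphic to (Z/2Z)^3.
|Gal| = 2^3 = 8

8


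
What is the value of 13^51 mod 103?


p = 103 is prime and the exponent is (p-1)/2 = 51, so by Euler's criterion 13^51 = (13/103) = +1 or -1 mod 103.
Compute by square-and-multiply:
  51 = 32 + 16 + 2 + 1 (binary 110011)
  Repeated squaring mod 103: 13^1 = 13, 13^2 = 66, 13^4 = 30, 13^8 = 76, 13^16 = 8, 13^32 = 64
  13^51 = 13^32 * 13^16 * 13^2 * 13^1 = 64 * 8 * 66 * 13 mod 103
    64 * 8 = 512 = 100 mod 103
    100 * 66 = 6600 = 8 mod 103
    8 * 13 = 104 = 1 mod 103
  13^51 = 1 mod 103
Result 1: 13 is a quadratic residue mod 103.
13^51 mod 103 = 1

1


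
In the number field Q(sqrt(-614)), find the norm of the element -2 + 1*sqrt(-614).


N(a + b*sqrt(d)) = a^2 - d*b^2
= (-2)^2 - (-614)*(1)^2
= 4 + 614
= 618

618


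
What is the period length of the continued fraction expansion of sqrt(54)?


Run the CF algorithm for sqrt(54).
a_0 = floor(sqrt(54)) = 7; set m_0=0, q_0=1.
Recurrence: m' = q*a - m,  q' = (d - m'^2)/q,  a' = floor((a_0 + m')/q').
  step 1: m=7, q=5, a=2
  step 2: m=3, q=9, a=1
  step 3: m=6, q=2, a=6
  step 4: m=6, q=9, a=1
  step 5: m=3, q=5, a=2
  step 6: m=7, q=1, a=14
a_6 = 2*a_0 = 14, so the period closes here.
sqrt(54) = [7; 2, 1, 6, 1, 2, 14]
Period length = 6

6


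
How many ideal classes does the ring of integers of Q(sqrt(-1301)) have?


K = Q(sqrt(-1301)). d mod 4 = 3, so D = disc(K) = 4d = -5204
h(K) equals the number of primitive reduced positive-definite forms (a, b, c) = a*x^2 + b*x*y + c*y^2 with b^2 - 4ac = D,
where reduced means |b| <= a <= c, with b >= 0 whenever |b| = a or a = c, and primitive means gcd(a, b, c) = 1.
Reduced forces 3a^2 <= |D| = 5204, so 1 <= a <= 41; b must have the parity of D, and c = (b^2 - D)/(4a) must be an integer >= a.
Enumerate a = 1..41, b in [-a, a]:
  a=1: (1, 0, 1301)  [1]
  a=2: (2, 2, 651)  [1]
  a=3: (3, -2, 434), (3, 2, 434)  [2]
  a=4: none
  a=5: (5, -4, 261), (5, 4, 261)  [2]
  a=6: (6, -2, 217), (6, 2, 217)  [2]
  a=7: (7, -2, 186), (7, 2, 186)  [2]
  a=8: none
  a=9: (9, -4, 145), (9, 4, 145)  [2]
  a=10: (10, -6, 131), (10, 6, 131)  [2]
  a=11..12: none
  a=13: (13, -10, 102), (13, 10, 102)  [2]
  a=14: (14, -2, 93), (14, 2, 93)  [2]
  a=15: (15, -14, 90), (15, -4, 87), (15, 4, 87), (15, 14, 90)  [4]
  a=16: none
  a=17: (17, -10, 78), (17, 10, 78)  [2]
  a=18: (18, -14, 75), (18, 14, 75)  [2]
  a=19..20: none
  a=21: (21, -16, 65), (21, -2, 62), (21, 2, 62), (21, 16, 65)  [4]
  a=22..24: none
  a=25: (25, -14, 54), (25, 14, 54)  [2]
  a=26: (26, -10, 51), (26, 10, 51)  [2]
  a=27: (27, -14, 50), (27, 14, 50)  [2]
  a=28: none
  a=29: (29, -4, 45), (29, 4, 45)  [2]
  a=30: (30, -26, 49), (30, -14, 45), (30, 14, 45), (30, 26, 49)  [4]
  a=31: (31, -2, 42), (31, 2, 42)  [2]
  a=32..33: none
  a=34: (34, -10, 39), (34, 10, 39)  [2]
  a=35: (35, -26, 42), (35, -16, 39), (35, 16, 39), (35, 26, 42)  [4]
  a=36..41: none
Total reduced forms: 1 + 1 + 2 + 2 + 2 + 2 + 2 + 2 + 2 + 2 + 4 + 2 + 2 + 4 + 2 + 2 + 2 + 2 + 4 + 2 + 2 + 4 = 50
h = 50

50
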